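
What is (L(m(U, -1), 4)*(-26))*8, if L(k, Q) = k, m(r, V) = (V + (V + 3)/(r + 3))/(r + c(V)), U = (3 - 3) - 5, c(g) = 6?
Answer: 416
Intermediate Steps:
U = -5 (U = 0 - 5 = -5)
m(r, V) = (V + (3 + V)/(3 + r))/(6 + r) (m(r, V) = (V + (V + 3)/(r + 3))/(r + 6) = (V + (3 + V)/(3 + r))/(6 + r))
(L(m(U, -1), 4)*(-26))*8 = (((3 + 4*(-1) - 1*(-5))/(18 + (-5)² + 9*(-5)))*(-26))*8 = (((3 - 4 + 5)/(18 + 25 - 45))*(-26))*8 = ((4/(-2))*(-26))*8 = (-½*4*(-26))*8 = -2*(-26)*8 = 52*8 = 416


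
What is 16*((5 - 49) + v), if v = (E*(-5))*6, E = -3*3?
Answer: 3616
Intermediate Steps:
E = -9
v = 270 (v = -9*(-5)*6 = 45*6 = 270)
16*((5 - 49) + v) = 16*((5 - 49) + 270) = 16*(-44 + 270) = 16*226 = 3616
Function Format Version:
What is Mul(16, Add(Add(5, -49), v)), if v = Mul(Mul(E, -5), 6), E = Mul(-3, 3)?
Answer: 3616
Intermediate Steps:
E = -9
v = 270 (v = Mul(Mul(-9, -5), 6) = Mul(45, 6) = 270)
Mul(16, Add(Add(5, -49), v)) = Mul(16, Add(Add(5, -49), 270)) = Mul(16, Add(-44, 270)) = Mul(16, 226) = 3616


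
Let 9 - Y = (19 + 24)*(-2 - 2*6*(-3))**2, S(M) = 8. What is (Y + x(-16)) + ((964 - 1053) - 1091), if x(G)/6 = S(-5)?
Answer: -50831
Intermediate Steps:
x(G) = 48 (x(G) = 6*8 = 48)
Y = -49699 (Y = 9 - (19 + 24)*(-2 - 2*6*(-3))**2 = 9 - 43*(-2 - 12*(-3))**2 = 9 - 43*(-2 + 36)**2 = 9 - 43*34**2 = 9 - 43*1156 = 9 - 1*49708 = 9 - 49708 = -49699)
(Y + x(-16)) + ((964 - 1053) - 1091) = (-49699 + 48) + ((964 - 1053) - 1091) = -49651 + (-89 - 1091) = -49651 - 1180 = -50831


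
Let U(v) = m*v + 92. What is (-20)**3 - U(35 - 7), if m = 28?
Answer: -8876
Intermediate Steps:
U(v) = 92 + 28*v (U(v) = 28*v + 92 = 92 + 28*v)
(-20)**3 - U(35 - 7) = (-20)**3 - (92 + 28*(35 - 7)) = -8000 - (92 + 28*28) = -8000 - (92 + 784) = -8000 - 1*876 = -8000 - 876 = -8876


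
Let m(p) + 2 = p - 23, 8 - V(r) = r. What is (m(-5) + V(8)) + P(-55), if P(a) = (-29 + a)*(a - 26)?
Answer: 6774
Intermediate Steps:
V(r) = 8 - r
m(p) = -25 + p (m(p) = -2 + (p - 23) = -2 + (-23 + p) = -25 + p)
P(a) = (-29 + a)*(-26 + a)
(m(-5) + V(8)) + P(-55) = ((-25 - 5) + (8 - 1*8)) + (754 + (-55)² - 55*(-55)) = (-30 + (8 - 8)) + (754 + 3025 + 3025) = (-30 + 0) + 6804 = -30 + 6804 = 6774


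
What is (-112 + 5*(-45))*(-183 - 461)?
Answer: 217028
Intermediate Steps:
(-112 + 5*(-45))*(-183 - 461) = (-112 - 225)*(-644) = -337*(-644) = 217028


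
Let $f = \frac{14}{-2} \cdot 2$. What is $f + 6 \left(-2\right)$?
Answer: $-26$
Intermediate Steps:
$f = -14$ ($f = 14 \left(- \frac{1}{2}\right) 2 = \left(-7\right) 2 = -14$)
$f + 6 \left(-2\right) = -14 + 6 \left(-2\right) = -14 - 12 = -26$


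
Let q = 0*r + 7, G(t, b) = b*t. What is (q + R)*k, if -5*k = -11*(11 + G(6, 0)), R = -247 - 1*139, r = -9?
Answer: -45859/5 ≈ -9171.8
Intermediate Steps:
q = 7 (q = 0*(-9) + 7 = 0 + 7 = 7)
R = -386 (R = -247 - 139 = -386)
k = 121/5 (k = -(-11)*(11 + 0*6)/5 = -(-11)*(11 + 0)/5 = -(-11)*11/5 = -⅕*(-121) = 121/5 ≈ 24.200)
(q + R)*k = (7 - 386)*(121/5) = -379*121/5 = -45859/5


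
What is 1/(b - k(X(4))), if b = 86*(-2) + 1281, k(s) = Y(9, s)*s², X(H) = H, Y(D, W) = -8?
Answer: 1/1237 ≈ 0.00080841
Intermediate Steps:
k(s) = -8*s²
b = 1109 (b = -172 + 1281 = 1109)
1/(b - k(X(4))) = 1/(1109 - (-8)*4²) = 1/(1109 - (-8)*16) = 1/(1109 - 1*(-128)) = 1/(1109 + 128) = 1/1237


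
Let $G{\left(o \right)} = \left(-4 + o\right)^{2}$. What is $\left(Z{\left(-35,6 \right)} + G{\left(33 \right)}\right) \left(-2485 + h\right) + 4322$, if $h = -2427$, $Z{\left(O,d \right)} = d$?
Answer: $-4156142$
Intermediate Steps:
$\left(Z{\left(-35,6 \right)} + G{\left(33 \right)}\right) \left(-2485 + h\right) + 4322 = \left(6 + \left(-4 + 33\right)^{2}\right) \left(-2485 - 2427\right) + 4322 = \left(6 + 29^{2}\right) \left(-4912\right) + 4322 = \left(6 + 841\right) \left(-4912\right) + 4322 = 847 \left(-4912\right) + 4322 = -4160464 + 4322 = -4156142$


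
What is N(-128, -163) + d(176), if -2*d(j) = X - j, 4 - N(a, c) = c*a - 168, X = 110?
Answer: -20659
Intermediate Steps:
N(a, c) = 172 - a*c (N(a, c) = 4 - (c*a - 168) = 4 - (a*c - 168) = 4 - (-168 + a*c) = 4 + (168 - a*c) = 172 - a*c)
d(j) = -55 + j/2 (d(j) = -(110 - j)/2 = -55 + j/2)
N(-128, -163) + d(176) = (172 - 1*(-128)*(-163)) + (-55 + (1/2)*176) = (172 - 20864) + (-55 + 88) = -20692 + 33 = -20659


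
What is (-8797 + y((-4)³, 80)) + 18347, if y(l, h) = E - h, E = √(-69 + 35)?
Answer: 9470 + I*√34 ≈ 9470.0 + 5.831*I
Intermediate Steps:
E = I*√34 (E = √(-34) = I*√34 ≈ 5.8309*I)
y(l, h) = -h + I*√34 (y(l, h) = I*√34 - h = -h + I*√34)
(-8797 + y((-4)³, 80)) + 18347 = (-8797 + (-1*80 + I*√34)) + 18347 = (-8797 + (-80 + I*√34)) + 18347 = (-8877 + I*√34) + 18347 = 9470 + I*√34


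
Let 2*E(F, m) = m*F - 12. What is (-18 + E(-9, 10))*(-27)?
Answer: 1863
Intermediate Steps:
E(F, m) = -6 + F*m/2 (E(F, m) = (m*F - 12)/2 = (F*m - 12)/2 = (-12 + F*m)/2 = -6 + F*m/2)
(-18 + E(-9, 10))*(-27) = (-18 + (-6 + (1/2)*(-9)*10))*(-27) = (-18 + (-6 - 45))*(-27) = (-18 - 51)*(-27) = -69*(-27) = 1863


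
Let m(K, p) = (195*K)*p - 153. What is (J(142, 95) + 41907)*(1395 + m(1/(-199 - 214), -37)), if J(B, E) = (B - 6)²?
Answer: 4488469269/59 ≈ 7.6076e+7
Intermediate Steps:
J(B, E) = (-6 + B)²
m(K, p) = -153 + 195*K*p (m(K, p) = 195*K*p - 153 = -153 + 195*K*p)
(J(142, 95) + 41907)*(1395 + m(1/(-199 - 214), -37)) = ((-6 + 142)² + 41907)*(1395 + (-153 + 195*(-37)/(-199 - 214))) = (136² + 41907)*(1395 + (-153 + 195*(-37)/(-413))) = (18496 + 41907)*(1395 + (-153 + 195*(-1/413)*(-37))) = 60403*(1395 + (-153 + 7215/413)) = 60403*(1395 - 55974/413) = 60403*(520161/413) = 4488469269/59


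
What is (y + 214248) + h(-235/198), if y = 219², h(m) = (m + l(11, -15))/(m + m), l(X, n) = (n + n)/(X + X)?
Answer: 24647747/94 ≈ 2.6221e+5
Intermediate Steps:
l(X, n) = n/X (l(X, n) = (2*n)/((2*X)) = (2*n)*(1/(2*X)) = n/X)
h(m) = (-15/11 + m)/(2*m) (h(m) = (m - 15/11)/(m + m) = (m - 15*1/11)/((2*m)) = (m - 15/11)*(1/(2*m)) = (-15/11 + m)*(1/(2*m)) = (-15/11 + m)/(2*m))
y = 47961
(y + 214248) + h(-235/198) = (47961 + 214248) + (-15 + 11*(-235/198))/(22*((-235/198))) = 262209 + (-15 + 11*(-235*1/198))/(22*((-235*1/198))) = 262209 + (-15 + 11*(-235/198))/(22*(-235/198)) = 262209 + (1/22)*(-198/235)*(-15 - 235/18) = 262209 + (1/22)*(-198/235)*(-505/18) = 262209 + 101/94 = 24647747/94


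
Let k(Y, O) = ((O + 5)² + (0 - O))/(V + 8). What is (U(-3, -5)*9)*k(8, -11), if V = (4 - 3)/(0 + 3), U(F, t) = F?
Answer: -3807/25 ≈ -152.28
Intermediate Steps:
V = ⅓ (V = 1/3 = 1*(⅓) = ⅓ ≈ 0.33333)
k(Y, O) = -3*O/25 + 3*(5 + O)²/25 (k(Y, O) = ((O + 5)² + (0 - O))/(⅓ + 8) = ((5 + O)² - O)/(25/3) = ((5 + O)² - O)*(3/25) = -3*O/25 + 3*(5 + O)²/25)
(U(-3, -5)*9)*k(8, -11) = (-3*9)*(-3/25*(-11) + 3*(5 - 11)²/25) = -27*(33/25 + (3/25)*(-6)²) = -27*(33/25 + (3/25)*36) = -27*(33/25 + 108/25) = -27*141/25 = -3807/25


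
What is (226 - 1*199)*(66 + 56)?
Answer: 3294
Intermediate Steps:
(226 - 1*199)*(66 + 56) = (226 - 199)*122 = 27*122 = 3294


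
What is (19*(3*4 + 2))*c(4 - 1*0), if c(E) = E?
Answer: 1064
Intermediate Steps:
(19*(3*4 + 2))*c(4 - 1*0) = (19*(3*4 + 2))*(4 - 1*0) = (19*(12 + 2))*(4 + 0) = (19*14)*4 = 266*4 = 1064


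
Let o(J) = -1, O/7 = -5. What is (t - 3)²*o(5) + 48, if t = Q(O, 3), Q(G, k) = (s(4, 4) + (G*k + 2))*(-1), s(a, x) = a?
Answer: -9168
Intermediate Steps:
O = -35 (O = 7*(-5) = -35)
Q(G, k) = -6 - G*k (Q(G, k) = (4 + (G*k + 2))*(-1) = (4 + (2 + G*k))*(-1) = (6 + G*k)*(-1) = -6 - G*k)
t = 99 (t = -6 - 1*(-35)*3 = -6 + 105 = 99)
(t - 3)²*o(5) + 48 = (99 - 3)²*(-1) + 48 = 96²*(-1) + 48 = 9216*(-1) + 48 = -9216 + 48 = -9168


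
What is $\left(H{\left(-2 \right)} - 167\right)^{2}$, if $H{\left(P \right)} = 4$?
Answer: $26569$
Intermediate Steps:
$\left(H{\left(-2 \right)} - 167\right)^{2} = \left(4 - 167\right)^{2} = \left(-163\right)^{2} = 26569$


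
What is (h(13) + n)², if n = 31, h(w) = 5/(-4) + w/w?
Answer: 15129/16 ≈ 945.56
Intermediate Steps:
h(w) = -¼ (h(w) = 5*(-¼) + 1 = -5/4 + 1 = -¼)
(h(13) + n)² = (-¼ + 31)² = (123/4)² = 15129/16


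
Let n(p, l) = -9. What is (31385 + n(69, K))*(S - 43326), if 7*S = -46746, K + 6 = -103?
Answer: -1568925504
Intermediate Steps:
K = -109 (K = -6 - 103 = -109)
S = -6678 (S = (⅐)*(-46746) = -6678)
(31385 + n(69, K))*(S - 43326) = (31385 - 9)*(-6678 - 43326) = 31376*(-50004) = -1568925504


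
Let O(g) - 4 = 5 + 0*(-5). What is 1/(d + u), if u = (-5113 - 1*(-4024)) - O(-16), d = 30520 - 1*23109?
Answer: 1/6313 ≈ 0.00015840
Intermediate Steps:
O(g) = 9 (O(g) = 4 + (5 + 0*(-5)) = 4 + (5 + 0) = 4 + 5 = 9)
d = 7411 (d = 30520 - 23109 = 7411)
u = -1098 (u = (-5113 - 1*(-4024)) - 1*9 = (-5113 + 4024) - 9 = -1089 - 9 = -1098)
1/(d + u) = 1/(7411 - 1098) = 1/6313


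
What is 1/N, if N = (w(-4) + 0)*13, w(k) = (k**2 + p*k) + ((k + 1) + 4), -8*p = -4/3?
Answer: 3/637 ≈ 0.0047096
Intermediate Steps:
p = 1/6 (p = -(-1)/(2*3) = -1/8*(-4/3) = 1/6 ≈ 0.16667)
w(k) = 5 + k**2 + 7*k/6 (w(k) = (k**2 + k/6) + ((k + 1) + 4) = (k**2 + k/6) + ((1 + k) + 4) = (k**2 + k/6) + (5 + k) = 5 + k**2 + 7*k/6)
N = 637/3 (N = ((5 + (-4)**2 + (7/6)*(-4)) + 0)*13 = ((5 + 16 - 14/3) + 0)*13 = (49/3 + 0)*13 = (49/3)*13 = 637/3 ≈ 212.33)
1/N = 1/(637/3) = 3/637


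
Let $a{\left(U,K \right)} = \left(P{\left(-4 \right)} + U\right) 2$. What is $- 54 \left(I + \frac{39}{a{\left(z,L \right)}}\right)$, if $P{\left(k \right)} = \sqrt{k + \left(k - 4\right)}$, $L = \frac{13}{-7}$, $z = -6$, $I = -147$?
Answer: $\frac{64557}{8} + \frac{351 i \sqrt{3}}{8} \approx 8069.6 + 75.994 i$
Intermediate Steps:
$L = - \frac{13}{7}$ ($L = 13 \left(- \frac{1}{7}\right) = - \frac{13}{7} \approx -1.8571$)
$P{\left(k \right)} = \sqrt{-4 + 2 k}$ ($P{\left(k \right)} = \sqrt{k + \left(-4 + k\right)} = \sqrt{-4 + 2 k}$)
$a{\left(U,K \right)} = 2 U + 4 i \sqrt{3}$ ($a{\left(U,K \right)} = \left(\sqrt{-4 + 2 \left(-4\right)} + U\right) 2 = \left(\sqrt{-4 - 8} + U\right) 2 = \left(\sqrt{-12} + U\right) 2 = \left(2 i \sqrt{3} + U\right) 2 = \left(U + 2 i \sqrt{3}\right) 2 = 2 U + 4 i \sqrt{3}$)
$- 54 \left(I + \frac{39}{a{\left(z,L \right)}}\right) = - 54 \left(-147 + \frac{39}{2 \left(-6\right) + 4 i \sqrt{3}}\right) = - 54 \left(-147 + \frac{39}{-12 + 4 i \sqrt{3}}\right) = 7938 - \frac{2106}{-12 + 4 i \sqrt{3}}$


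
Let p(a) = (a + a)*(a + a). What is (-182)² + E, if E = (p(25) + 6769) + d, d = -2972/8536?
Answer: 90465919/2134 ≈ 42393.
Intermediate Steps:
p(a) = 4*a² (p(a) = (2*a)*(2*a) = 4*a²)
d = -743/2134 (d = -2972*1/8536 = -743/2134 ≈ -0.34817)
E = 19779303/2134 (E = (4*25² + 6769) - 743/2134 = (4*625 + 6769) - 743/2134 = (2500 + 6769) - 743/2134 = 9269 - 743/2134 = 19779303/2134 ≈ 9268.7)
(-182)² + E = (-182)² + 19779303/2134 = 33124 + 19779303/2134 = 90465919/2134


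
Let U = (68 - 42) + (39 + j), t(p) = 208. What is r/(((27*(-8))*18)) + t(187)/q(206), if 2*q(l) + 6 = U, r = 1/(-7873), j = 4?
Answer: 1414872583/214271568 ≈ 6.6032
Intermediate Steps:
r = -1/7873 ≈ -0.00012702
U = 69 (U = (68 - 42) + (39 + 4) = 26 + 43 = 69)
q(l) = 63/2 (q(l) = -3 + (1/2)*69 = -3 + 69/2 = 63/2)
r/(((27*(-8))*18)) + t(187)/q(206) = -1/(7873*((27*(-8))*18)) + 208/(63/2) = -1/(7873*((-216*18))) + 208*(2/63) = -1/7873/(-3888) + 416/63 = -1/7873*(-1/3888) + 416/63 = 1/30610224 + 416/63 = 1414872583/214271568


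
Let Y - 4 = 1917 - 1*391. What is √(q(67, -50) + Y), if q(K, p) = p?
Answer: 2*√370 ≈ 38.471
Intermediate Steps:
Y = 1530 (Y = 4 + (1917 - 1*391) = 4 + (1917 - 391) = 4 + 1526 = 1530)
√(q(67, -50) + Y) = √(-50 + 1530) = √1480 = 2*√370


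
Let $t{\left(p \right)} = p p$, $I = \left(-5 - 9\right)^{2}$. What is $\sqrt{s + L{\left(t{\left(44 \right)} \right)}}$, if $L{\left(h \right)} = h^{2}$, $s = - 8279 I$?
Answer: $2 \sqrt{531353} \approx 1457.9$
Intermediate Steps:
$I = 196$ ($I = \left(-14\right)^{2} = 196$)
$t{\left(p \right)} = p^{2}$
$s = -1622684$ ($s = \left(-8279\right) 196 = -1622684$)
$\sqrt{s + L{\left(t{\left(44 \right)} \right)}} = \sqrt{-1622684 + \left(44^{2}\right)^{2}} = \sqrt{-1622684 + 1936^{2}} = \sqrt{-1622684 + 3748096} = \sqrt{2125412} = 2 \sqrt{531353}$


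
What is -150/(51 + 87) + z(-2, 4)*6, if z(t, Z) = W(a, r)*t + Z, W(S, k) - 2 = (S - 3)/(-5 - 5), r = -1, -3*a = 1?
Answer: -117/23 ≈ -5.0870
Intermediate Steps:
a = -⅓ (a = -⅓*1 = -⅓ ≈ -0.33333)
W(S, k) = 23/10 - S/10 (W(S, k) = 2 + (S - 3)/(-5 - 5) = 2 + (-3 + S)/(-10) = 2 + (-3 + S)*(-⅒) = 2 + (3/10 - S/10) = 23/10 - S/10)
z(t, Z) = Z + 7*t/3 (z(t, Z) = (23/10 - ⅒*(-⅓))*t + Z = (23/10 + 1/30)*t + Z = 7*t/3 + Z = Z + 7*t/3)
-150/(51 + 87) + z(-2, 4)*6 = -150/(51 + 87) + (4 + (7/3)*(-2))*6 = -150/138 + (4 - 14/3)*6 = (1/138)*(-150) - ⅔*6 = -25/23 - 4 = -117/23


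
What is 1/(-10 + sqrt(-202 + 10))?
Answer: -5/146 - 2*I*sqrt(3)/73 ≈ -0.034247 - 0.047453*I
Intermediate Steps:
1/(-10 + sqrt(-202 + 10)) = 1/(-10 + sqrt(-192)) = 1/(-10 + 8*I*sqrt(3))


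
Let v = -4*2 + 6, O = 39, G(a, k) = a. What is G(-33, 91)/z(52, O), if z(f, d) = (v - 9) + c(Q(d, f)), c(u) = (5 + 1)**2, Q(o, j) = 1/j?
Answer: -33/25 ≈ -1.3200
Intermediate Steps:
v = -2 (v = -8 + 6 = -2)
c(u) = 36 (c(u) = 6**2 = 36)
z(f, d) = 25 (z(f, d) = (-2 - 9) + 36 = -11 + 36 = 25)
G(-33, 91)/z(52, O) = -33/25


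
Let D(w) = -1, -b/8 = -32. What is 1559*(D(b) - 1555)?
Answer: -2425804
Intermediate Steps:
b = 256 (b = -8*(-32) = 256)
1559*(D(b) - 1555) = 1559*(-1 - 1555) = 1559*(-1556) = -2425804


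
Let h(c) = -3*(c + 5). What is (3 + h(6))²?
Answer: 900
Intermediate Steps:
h(c) = -15 - 3*c (h(c) = -3*(5 + c) = -15 - 3*c)
(3 + h(6))² = (3 + (-15 - 3*6))² = (3 + (-15 - 18))² = (3 - 33)² = (-30)² = 900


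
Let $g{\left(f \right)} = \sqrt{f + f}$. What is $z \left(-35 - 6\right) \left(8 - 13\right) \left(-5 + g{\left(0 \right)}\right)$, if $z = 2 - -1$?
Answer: $-3075$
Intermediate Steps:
$g{\left(f \right)} = \sqrt{2} \sqrt{f}$ ($g{\left(f \right)} = \sqrt{2 f} = \sqrt{2} \sqrt{f}$)
$z = 3$ ($z = 2 + 1 = 3$)
$z \left(-35 - 6\right) \left(8 - 13\right) \left(-5 + g{\left(0 \right)}\right) = 3 \left(-35 - 6\right) \left(8 - 13\right) \left(-5 + \sqrt{2} \sqrt{0}\right) = 3 \left(-35 - 6\right) \left(- 5 \left(-5 + \sqrt{2} \cdot 0\right)\right) = 3 \left(- 41 \left(- 5 \left(-5 + 0\right)\right)\right) = 3 \left(- 41 \left(\left(-5\right) \left(-5\right)\right)\right) = 3 \left(\left(-41\right) 25\right) = 3 \left(-1025\right) = -3075$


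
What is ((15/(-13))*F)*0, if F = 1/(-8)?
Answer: 0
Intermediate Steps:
F = -1/8 ≈ -0.12500
((15/(-13))*F)*0 = ((15/(-13))*(-1/8))*0 = ((15*(-1/13))*(-1/8))*0 = -15/13*(-1/8)*0 = (15/104)*0 = 0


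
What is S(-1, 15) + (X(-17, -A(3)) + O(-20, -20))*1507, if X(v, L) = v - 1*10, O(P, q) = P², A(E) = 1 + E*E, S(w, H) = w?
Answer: 562110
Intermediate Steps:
A(E) = 1 + E²
X(v, L) = -10 + v (X(v, L) = v - 10 = -10 + v)
S(-1, 15) + (X(-17, -A(3)) + O(-20, -20))*1507 = -1 + ((-10 - 17) + (-20)²)*1507 = -1 + (-27 + 400)*1507 = -1 + 373*1507 = -1 + 562111 = 562110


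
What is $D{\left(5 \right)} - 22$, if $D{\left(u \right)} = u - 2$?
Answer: $-19$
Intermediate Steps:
$D{\left(u \right)} = -2 + u$
$D{\left(5 \right)} - 22 = \left(-2 + 5\right) - 22 = 3 - 22 = -19$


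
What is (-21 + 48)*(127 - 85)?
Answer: 1134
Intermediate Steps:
(-21 + 48)*(127 - 85) = 27*42 = 1134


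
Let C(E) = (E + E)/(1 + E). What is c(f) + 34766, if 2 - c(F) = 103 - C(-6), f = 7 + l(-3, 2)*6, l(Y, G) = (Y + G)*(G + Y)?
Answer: 173337/5 ≈ 34667.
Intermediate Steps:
l(Y, G) = (G + Y)² (l(Y, G) = (G + Y)*(G + Y) = (G + Y)²)
C(E) = 2*E/(1 + E) (C(E) = (2*E)/(1 + E) = 2*E/(1 + E))
f = 13 (f = 7 + (2 - 3)²*6 = 7 + (-1)²*6 = 7 + 1*6 = 7 + 6 = 13)
c(F) = -493/5 (c(F) = 2 - (103 - 2*(-6)/(1 - 6)) = 2 - (103 - 2*(-6)/(-5)) = 2 - (103 - 2*(-6)*(-1)/5) = 2 - (103 - 1*12/5) = 2 - (103 - 12/5) = 2 - 1*503/5 = 2 - 503/5 = -493/5)
c(f) + 34766 = -493/5 + 34766 = 173337/5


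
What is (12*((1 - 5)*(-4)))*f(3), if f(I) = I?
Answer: 576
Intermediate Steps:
(12*((1 - 5)*(-4)))*f(3) = (12*((1 - 5)*(-4)))*3 = (12*(-4*(-4)))*3 = (12*16)*3 = 192*3 = 576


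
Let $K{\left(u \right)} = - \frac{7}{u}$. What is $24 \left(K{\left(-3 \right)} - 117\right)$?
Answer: $-2752$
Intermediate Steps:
$24 \left(K{\left(-3 \right)} - 117\right) = 24 \left(- \frac{7}{-3} - 117\right) = 24 \left(\left(-7\right) \left(- \frac{1}{3}\right) - 117\right) = 24 \left(\frac{7}{3} - 117\right) = 24 \left(- \frac{344}{3}\right) = -2752$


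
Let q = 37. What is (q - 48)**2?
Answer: 121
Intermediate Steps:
(q - 48)**2 = (37 - 48)**2 = (-11)**2 = 121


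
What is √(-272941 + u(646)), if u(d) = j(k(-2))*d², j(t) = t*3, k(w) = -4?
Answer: I*√5280733 ≈ 2298.0*I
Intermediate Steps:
j(t) = 3*t
u(d) = -12*d² (u(d) = (3*(-4))*d² = -12*d²)
√(-272941 + u(646)) = √(-272941 - 12*646²) = √(-272941 - 12*417316) = √(-272941 - 5007792) = √(-5280733) = I*√5280733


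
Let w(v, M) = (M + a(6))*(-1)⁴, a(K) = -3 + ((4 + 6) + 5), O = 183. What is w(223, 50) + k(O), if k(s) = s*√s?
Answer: 62 + 183*√183 ≈ 2537.6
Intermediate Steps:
a(K) = 12 (a(K) = -3 + (10 + 5) = -3 + 15 = 12)
k(s) = s^(3/2)
w(v, M) = 12 + M (w(v, M) = (M + 12)*(-1)⁴ = (12 + M)*1 = 12 + M)
w(223, 50) + k(O) = (12 + 50) + 183^(3/2) = 62 + 183*√183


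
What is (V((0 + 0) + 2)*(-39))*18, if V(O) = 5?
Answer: -3510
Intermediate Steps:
(V((0 + 0) + 2)*(-39))*18 = (5*(-39))*18 = -195*18 = -3510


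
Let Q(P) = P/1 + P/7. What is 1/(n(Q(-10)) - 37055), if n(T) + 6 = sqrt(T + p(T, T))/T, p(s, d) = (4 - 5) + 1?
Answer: -2964880/109881417687 + 4*I*sqrt(35)/109881417687 ≈ -2.6983e-5 + 2.1536e-10*I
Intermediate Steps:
p(s, d) = 0 (p(s, d) = -1 + 1 = 0)
Q(P) = 8*P/7 (Q(P) = P*1 + P*(1/7) = P + P/7 = 8*P/7)
n(T) = -6 + 1/sqrt(T) (n(T) = -6 + sqrt(T + 0)/T = -6 + sqrt(T)/T = -6 + 1/sqrt(T))
1/(n(Q(-10)) - 37055) = 1/((-6 + 1/sqrt((8/7)*(-10))) - 37055) = 1/((-6 + 1/sqrt(-80/7)) - 37055) = 1/((-6 - I*sqrt(35)/20) - 37055) = 1/(-37061 - I*sqrt(35)/20)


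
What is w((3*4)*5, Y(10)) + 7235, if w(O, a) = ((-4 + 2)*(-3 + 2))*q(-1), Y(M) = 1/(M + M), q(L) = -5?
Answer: 7225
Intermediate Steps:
Y(M) = 1/(2*M)
w(O, a) = -10 (w(O, a) = ((-4 + 2)*(-3 + 2))*(-5) = -2*(-1)*(-5) = 2*(-5) = -10)
w((3*4)*5, Y(10)) + 7235 = -10 + 7235 = 7225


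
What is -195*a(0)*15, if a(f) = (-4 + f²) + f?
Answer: 11700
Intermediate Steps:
a(f) = -4 + f + f²
-195*a(0)*15 = -195*(-4 + 0 + 0²)*15 = -195*(-4 + 0 + 0)*15 = -195*(-4)*15 = 780*15 = 11700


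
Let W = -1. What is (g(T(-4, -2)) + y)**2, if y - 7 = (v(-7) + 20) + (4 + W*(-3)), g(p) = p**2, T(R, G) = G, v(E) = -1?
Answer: 1369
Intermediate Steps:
y = 33 (y = 7 + ((-1 + 20) + (4 - 1*(-3))) = 7 + (19 + (4 + 3)) = 7 + (19 + 7) = 7 + 26 = 33)
(g(T(-4, -2)) + y)**2 = ((-2)**2 + 33)**2 = (4 + 33)**2 = 37**2 = 1369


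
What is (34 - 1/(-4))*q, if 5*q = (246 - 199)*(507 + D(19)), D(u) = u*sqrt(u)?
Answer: 3264573/20 + 122341*sqrt(19)/20 ≈ 1.8989e+5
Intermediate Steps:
D(u) = u**(3/2)
q = 23829/5 + 893*sqrt(19)/5 (q = ((246 - 199)*(507 + 19**(3/2)))/5 = (47*(507 + 19*sqrt(19)))/5 = (23829 + 893*sqrt(19))/5 = 23829/5 + 893*sqrt(19)/5 ≈ 5544.3)
(34 - 1/(-4))*q = (34 - 1/(-4))*(23829/5 + 893*sqrt(19)/5) = (34 - 1*(-1/4))*(23829/5 + 893*sqrt(19)/5) = (34 + 1/4)*(23829/5 + 893*sqrt(19)/5) = 137*(23829/5 + 893*sqrt(19)/5)/4 = 3264573/20 + 122341*sqrt(19)/20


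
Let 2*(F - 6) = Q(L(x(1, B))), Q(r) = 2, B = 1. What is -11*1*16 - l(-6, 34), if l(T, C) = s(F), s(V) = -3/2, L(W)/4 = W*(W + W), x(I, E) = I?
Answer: -349/2 ≈ -174.50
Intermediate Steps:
L(W) = 8*W² (L(W) = 4*(W*(W + W)) = 4*(W*(2*W)) = 4*(2*W²) = 8*W²)
F = 7 (F = 6 + (½)*2 = 6 + 1 = 7)
s(V) = -3/2 (s(V) = -3*½ = -3/2)
l(T, C) = -3/2
-11*1*16 - l(-6, 34) = -11*1*16 - 1*(-3/2) = -11*16 + 3/2 = -176 + 3/2 = -349/2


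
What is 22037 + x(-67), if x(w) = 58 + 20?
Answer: 22115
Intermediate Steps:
x(w) = 78
22037 + x(-67) = 22037 + 78 = 22115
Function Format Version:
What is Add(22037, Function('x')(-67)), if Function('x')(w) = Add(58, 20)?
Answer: 22115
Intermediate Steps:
Function('x')(w) = 78
Add(22037, Function('x')(-67)) = Add(22037, 78) = 22115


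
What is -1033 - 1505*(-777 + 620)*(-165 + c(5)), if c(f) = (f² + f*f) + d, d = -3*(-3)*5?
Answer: -16540983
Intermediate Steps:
d = 45 (d = 9*5 = 45)
c(f) = 45 + 2*f² (c(f) = (f² + f*f) + 45 = (f² + f²) + 45 = 2*f² + 45 = 45 + 2*f²)
-1033 - 1505*(-777 + 620)*(-165 + c(5)) = -1033 - 1505*(-777 + 620)*(-165 + (45 + 2*5²)) = -1033 - (-236285)*(-165 + (45 + 2*25)) = -1033 - (-236285)*(-165 + (45 + 50)) = -1033 - (-236285)*(-165 + 95) = -1033 - (-236285)*(-70) = -1033 - 1505*10990 = -1033 - 16539950 = -16540983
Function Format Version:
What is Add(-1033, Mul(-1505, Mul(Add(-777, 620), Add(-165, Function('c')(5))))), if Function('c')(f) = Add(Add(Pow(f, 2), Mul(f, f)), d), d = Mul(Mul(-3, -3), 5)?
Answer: -16540983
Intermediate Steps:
d = 45 (d = Mul(9, 5) = 45)
Function('c')(f) = Add(45, Mul(2, Pow(f, 2))) (Function('c')(f) = Add(Add(Pow(f, 2), Mul(f, f)), 45) = Add(Add(Pow(f, 2), Pow(f, 2)), 45) = Add(Mul(2, Pow(f, 2)), 45) = Add(45, Mul(2, Pow(f, 2))))
Add(-1033, Mul(-1505, Mul(Add(-777, 620), Add(-165, Function('c')(5))))) = Add(-1033, Mul(-1505, Mul(Add(-777, 620), Add(-165, Add(45, Mul(2, Pow(5, 2))))))) = Add(-1033, Mul(-1505, Mul(-157, Add(-165, Add(45, Mul(2, 25)))))) = Add(-1033, Mul(-1505, Mul(-157, Add(-165, Add(45, 50))))) = Add(-1033, Mul(-1505, Mul(-157, Add(-165, 95)))) = Add(-1033, Mul(-1505, Mul(-157, -70))) = Add(-1033, Mul(-1505, 10990)) = Add(-1033, -16539950) = -16540983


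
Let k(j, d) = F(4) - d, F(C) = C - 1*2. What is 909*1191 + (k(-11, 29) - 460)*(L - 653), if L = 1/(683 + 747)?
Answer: 2002900413/1430 ≈ 1.4006e+6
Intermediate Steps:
F(C) = -2 + C (F(C) = C - 2 = -2 + C)
k(j, d) = 2 - d (k(j, d) = (-2 + 4) - d = 2 - d)
L = 1/1430 ≈ 0.00069930
909*1191 + (k(-11, 29) - 460)*(L - 653) = 909*1191 + ((2 - 1*29) - 460)*(1/1430 - 653) = 1082619 + ((2 - 29) - 460)*(-933789/1430) = 1082619 + (-27 - 460)*(-933789/1430) = 1082619 - 487*(-933789/1430) = 1082619 + 454755243/1430 = 2002900413/1430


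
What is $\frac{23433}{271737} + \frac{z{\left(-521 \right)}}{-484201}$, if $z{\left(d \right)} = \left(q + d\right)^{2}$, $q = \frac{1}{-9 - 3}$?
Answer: $- \frac{999006059209}{2105205234192} \approx -0.47454$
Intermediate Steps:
$q = - \frac{1}{12}$ ($q = \frac{1}{-12} = - \frac{1}{12} \approx -0.083333$)
$z{\left(d \right)} = \left(- \frac{1}{12} + d\right)^{2}$
$\frac{23433}{271737} + \frac{z{\left(-521 \right)}}{-484201} = \frac{23433}{271737} + \frac{\frac{1}{144} \left(-1 + 12 \left(-521\right)\right)^{2}}{-484201} = 23433 \cdot \frac{1}{271737} + \frac{\left(-1 - 6252\right)^{2}}{144} \left(- \frac{1}{484201}\right) = \frac{7811}{90579} + \frac{\left(-6253\right)^{2}}{144} \left(- \frac{1}{484201}\right) = \frac{7811}{90579} + \frac{1}{144} \cdot 39100009 \left(- \frac{1}{484201}\right) = \frac{7811}{90579} + \frac{39100009}{144} \left(- \frac{1}{484201}\right) = \frac{7811}{90579} - \frac{39100009}{69724944} = - \frac{999006059209}{2105205234192}$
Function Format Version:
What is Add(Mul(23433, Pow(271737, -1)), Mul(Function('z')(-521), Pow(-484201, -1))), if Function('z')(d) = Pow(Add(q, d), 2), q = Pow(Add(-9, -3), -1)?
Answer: Rational(-999006059209, 2105205234192) ≈ -0.47454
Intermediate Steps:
q = Rational(-1, 12) (q = Pow(-12, -1) = Rational(-1, 12) ≈ -0.083333)
Function('z')(d) = Pow(Add(Rational(-1, 12), d), 2)
Add(Mul(23433, Pow(271737, -1)), Mul(Function('z')(-521), Pow(-484201, -1))) = Add(Mul(23433, Pow(271737, -1)), Mul(Mul(Rational(1, 144), Pow(Add(-1, Mul(12, -521)), 2)), Pow(-484201, -1))) = Add(Mul(23433, Rational(1, 271737)), Mul(Mul(Rational(1, 144), Pow(Add(-1, -6252), 2)), Rational(-1, 484201))) = Add(Rational(7811, 90579), Mul(Mul(Rational(1, 144), Pow(-6253, 2)), Rational(-1, 484201))) = Add(Rational(7811, 90579), Mul(Mul(Rational(1, 144), 39100009), Rational(-1, 484201))) = Add(Rational(7811, 90579), Mul(Rational(39100009, 144), Rational(-1, 484201))) = Add(Rational(7811, 90579), Rational(-39100009, 69724944)) = Rational(-999006059209, 2105205234192)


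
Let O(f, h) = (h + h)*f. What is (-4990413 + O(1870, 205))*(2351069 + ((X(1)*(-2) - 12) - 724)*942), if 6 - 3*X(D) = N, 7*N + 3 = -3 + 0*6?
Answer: -48885908937515/7 ≈ -6.9837e+12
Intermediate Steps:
O(f, h) = 2*f*h (O(f, h) = (2*h)*f = 2*f*h)
N = -6/7 (N = -3/7 + (-3 + 0*6)/7 = -3/7 + (-3 + 0)/7 = -3/7 + (⅐)*(-3) = -3/7 - 3/7 = -6/7 ≈ -0.85714)
X(D) = 16/7 (X(D) = 2 - ⅓*(-6/7) = 2 + 2/7 = 16/7)
(-4990413 + O(1870, 205))*(2351069 + ((X(1)*(-2) - 12) - 724)*942) = (-4990413 + 2*1870*205)*(2351069 + (((16/7)*(-2) - 12) - 724)*942) = (-4990413 + 766700)*(2351069 + ((-32/7 - 12) - 724)*942) = -4223713*(2351069 + (-116/7 - 724)*942) = -4223713*(2351069 - 5184/7*942) = -4223713*(2351069 - 4883328/7) = -4223713*11574155/7 = -48885908937515/7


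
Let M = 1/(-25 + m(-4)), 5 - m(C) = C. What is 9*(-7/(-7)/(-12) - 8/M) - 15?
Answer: 4545/4 ≈ 1136.3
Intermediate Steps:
m(C) = 5 - C
M = -1/16 (M = 1/(-25 + (5 - 1*(-4))) = 1/(-25 + (5 + 4)) = 1/(-25 + 9) = 1/(-16) = -1/16 ≈ -0.062500)
9*(-7/(-7)/(-12) - 8/M) - 15 = 9*(-7/(-7)/(-12) - 8/(-1/16)) - 15 = 9*(-7*(-⅐)*(-1/12) - 8*(-16)) - 15 = 9*(1*(-1/12) + 128) - 15 = 9*(-1/12 + 128) - 15 = 9*(1535/12) - 15 = 4605/4 - 15 = 4545/4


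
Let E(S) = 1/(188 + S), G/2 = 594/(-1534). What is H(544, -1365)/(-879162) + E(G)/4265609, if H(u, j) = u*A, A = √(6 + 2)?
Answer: 767/612549983618 - 544*√2/439581 ≈ -0.0017501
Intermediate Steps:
A = 2*√2 (A = √8 = 2*√2 ≈ 2.8284)
G = -594/767 (G = 2*(594/(-1534)) = 2*(594*(-1/1534)) = 2*(-297/767) = -594/767 ≈ -0.77445)
H(u, j) = 2*u*√2 (H(u, j) = u*(2*√2) = 2*u*√2)
H(544, -1365)/(-879162) + E(G)/4265609 = (2*544*√2)/(-879162) + 1/((188 - 594/767)*4265609) = (1088*√2)*(-1/879162) + (1/4265609)/(143602/767) = -544*√2/439581 + (767/143602)*(1/4265609) = -544*√2/439581 + 767/612549983618 = 767/612549983618 - 544*√2/439581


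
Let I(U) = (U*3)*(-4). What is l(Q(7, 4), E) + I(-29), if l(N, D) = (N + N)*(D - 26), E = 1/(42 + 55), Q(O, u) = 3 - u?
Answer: 38798/97 ≈ 399.98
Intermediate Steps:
I(U) = -12*U (I(U) = (3*U)*(-4) = -12*U)
E = 1/97 ≈ 0.010309
l(N, D) = 2*N*(-26 + D) (l(N, D) = (2*N)*(-26 + D) = 2*N*(-26 + D))
l(Q(7, 4), E) + I(-29) = 2*(3 - 1*4)*(-26 + 1/97) - 12*(-29) = 2*(3 - 4)*(-2521/97) + 348 = 2*(-1)*(-2521/97) + 348 = 5042/97 + 348 = 38798/97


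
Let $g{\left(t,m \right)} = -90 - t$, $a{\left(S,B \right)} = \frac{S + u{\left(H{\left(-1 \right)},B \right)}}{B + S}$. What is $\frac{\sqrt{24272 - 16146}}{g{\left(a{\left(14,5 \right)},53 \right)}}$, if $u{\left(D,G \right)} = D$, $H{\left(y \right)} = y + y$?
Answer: $- \frac{19 \sqrt{8126}}{1722} \approx -0.99462$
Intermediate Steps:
$H{\left(y \right)} = 2 y$
$a{\left(S,B \right)} = \frac{-2 + S}{B + S}$ ($a{\left(S,B \right)} = \frac{S + 2 \left(-1\right)}{B + S} = \frac{S - 2}{B + S} = \frac{-2 + S}{B + S}$)
$\frac{\sqrt{24272 - 16146}}{g{\left(a{\left(14,5 \right)},53 \right)}} = \frac{\sqrt{24272 - 16146}}{-90 - \frac{-2 + 14}{5 + 14}} = \frac{\sqrt{8126}}{-90 - \frac{1}{19} \cdot 12} = \frac{\sqrt{8126}}{-90 - \frac{12}{19}} = \frac{\sqrt{8126}}{- \frac{1722}{19}} = \sqrt{8126} \left(- \frac{19}{1722}\right) = - \frac{19 \sqrt{8126}}{1722}$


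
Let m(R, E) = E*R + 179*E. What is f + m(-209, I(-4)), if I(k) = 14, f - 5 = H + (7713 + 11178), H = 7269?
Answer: 25745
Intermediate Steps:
f = 26165 (f = 5 + (7269 + (7713 + 11178)) = 5 + (7269 + 18891) = 5 + 26160 = 26165)
m(R, E) = 179*E + E*R
f + m(-209, I(-4)) = 26165 + 14*(179 - 209) = 26165 + 14*(-30) = 26165 - 420 = 25745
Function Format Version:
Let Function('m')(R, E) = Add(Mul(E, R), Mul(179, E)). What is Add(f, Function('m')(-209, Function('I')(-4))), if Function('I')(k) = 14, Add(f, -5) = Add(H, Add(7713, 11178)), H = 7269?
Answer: 25745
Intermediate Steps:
f = 26165 (f = Add(5, Add(7269, Add(7713, 11178))) = Add(5, Add(7269, 18891)) = Add(5, 26160) = 26165)
Function('m')(R, E) = Add(Mul(179, E), Mul(E, R))
Add(f, Function('m')(-209, Function('I')(-4))) = Add(26165, Mul(14, Add(179, -209))) = Add(26165, Mul(14, -30)) = Add(26165, -420) = 25745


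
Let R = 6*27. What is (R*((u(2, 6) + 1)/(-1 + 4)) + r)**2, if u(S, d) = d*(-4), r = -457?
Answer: 2886601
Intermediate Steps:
u(S, d) = -4*d
R = 162
(R*((u(2, 6) + 1)/(-1 + 4)) + r)**2 = (162*((-4*6 + 1)/(-1 + 4)) - 457)**2 = (162*((-24 + 1)/3) - 457)**2 = (162*(-23*1/3) - 457)**2 = (162*(-23/3) - 457)**2 = (-1242 - 457)**2 = (-1699)**2 = 2886601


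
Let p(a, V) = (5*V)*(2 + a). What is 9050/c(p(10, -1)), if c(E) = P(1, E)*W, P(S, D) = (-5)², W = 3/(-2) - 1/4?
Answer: -1448/7 ≈ -206.86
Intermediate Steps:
p(a, V) = 5*V*(2 + a)
W = -7/4 (W = 3*(-½) - 1*¼ = -3/2 - ¼ = -7/4 ≈ -1.7500)
P(S, D) = 25
c(E) = -175/4 (c(E) = 25*(-7/4) = -175/4)
9050/c(p(10, -1)) = 9050/(-175/4) = 9050*(-4/175) = -1448/7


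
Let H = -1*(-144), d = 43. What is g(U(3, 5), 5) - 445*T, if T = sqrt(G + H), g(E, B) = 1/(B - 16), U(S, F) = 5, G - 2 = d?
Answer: -1/11 - 1335*sqrt(21) ≈ -6117.8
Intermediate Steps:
G = 45 (G = 2 + 43 = 45)
H = 144
g(E, B) = 1/(-16 + B)
T = 3*sqrt(21) (T = sqrt(45 + 144) = sqrt(189) = 3*sqrt(21) ≈ 13.748)
g(U(3, 5), 5) - 445*T = 1/(-16 + 5) - 1335*sqrt(21) = 1/(-11) - 1335*sqrt(21) = -1/11 - 1335*sqrt(21)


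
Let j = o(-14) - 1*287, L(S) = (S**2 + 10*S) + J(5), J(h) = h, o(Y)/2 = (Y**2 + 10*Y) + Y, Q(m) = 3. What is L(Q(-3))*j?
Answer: -8932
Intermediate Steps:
o(Y) = 2*Y**2 + 22*Y (o(Y) = 2*((Y**2 + 10*Y) + Y) = 2*(Y**2 + 11*Y) = 2*Y**2 + 22*Y)
L(S) = 5 + S**2 + 10*S (L(S) = (S**2 + 10*S) + 5 = 5 + S**2 + 10*S)
j = -203 (j = 2*(-14)*(11 - 14) - 1*287 = 2*(-14)*(-3) - 287 = 84 - 287 = -203)
L(Q(-3))*j = (5 + 3**2 + 10*3)*(-203) = (5 + 9 + 30)*(-203) = 44*(-203) = -8932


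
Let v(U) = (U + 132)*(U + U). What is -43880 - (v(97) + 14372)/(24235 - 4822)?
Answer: -851901238/19413 ≈ -43883.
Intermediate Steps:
v(U) = 2*U*(132 + U) (v(U) = (132 + U)*(2*U) = 2*U*(132 + U))
-43880 - (v(97) + 14372)/(24235 - 4822) = -43880 - (2*97*(132 + 97) + 14372)/(24235 - 4822) = -43880 - (2*97*229 + 14372)/19413 = -43880 - (44426 + 14372)/19413 = -43880 - 58798/19413 = -851901238/19413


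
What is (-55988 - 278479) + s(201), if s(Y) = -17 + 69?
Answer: -334415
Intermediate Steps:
s(Y) = 52
(-55988 - 278479) + s(201) = (-55988 - 278479) + 52 = -334467 + 52 = -334415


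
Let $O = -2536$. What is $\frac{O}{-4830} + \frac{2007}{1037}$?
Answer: $\frac{6161821}{2504355} \approx 2.4604$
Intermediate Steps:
$\frac{O}{-4830} + \frac{2007}{1037} = - \frac{2536}{-4830} + \frac{2007}{1037} = \left(-2536\right) \left(- \frac{1}{4830}\right) + 2007 \cdot \frac{1}{1037} = \frac{1268}{2415} + \frac{2007}{1037} = \frac{6161821}{2504355}$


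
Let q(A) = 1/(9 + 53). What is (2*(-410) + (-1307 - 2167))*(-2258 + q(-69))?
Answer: 300569265/31 ≈ 9.6958e+6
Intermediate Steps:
q(A) = 1/62
(2*(-410) + (-1307 - 2167))*(-2258 + q(-69)) = (2*(-410) + (-1307 - 2167))*(-2258 + 1/62) = (-820 - 3474)*(-139995/62) = -4294*(-139995/62) = 300569265/31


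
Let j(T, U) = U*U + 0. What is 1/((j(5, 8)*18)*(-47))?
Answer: -1/54144 ≈ -1.8469e-5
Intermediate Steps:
j(T, U) = U² (j(T, U) = U² + 0 = U²)
1/((j(5, 8)*18)*(-47)) = 1/((8²*18)*(-47)) = 1/((64*18)*(-47)) = 1/(1152*(-47)) = 1/(-54144) = -1/54144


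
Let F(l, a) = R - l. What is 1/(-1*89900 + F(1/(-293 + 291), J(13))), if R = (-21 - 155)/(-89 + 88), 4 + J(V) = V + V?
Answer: -2/179447 ≈ -1.1145e-5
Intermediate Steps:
J(V) = -4 + 2*V (J(V) = -4 + (V + V) = -4 + 2*V)
R = 176 (R = -176/(-1) = -176*(-1) = 176)
F(l, a) = 176 - l
1/(-1*89900 + F(1/(-293 + 291), J(13))) = 1/(-1*89900 + (176 - 1/(-293 + 291))) = 1/(-89900 + (176 - 1/(-2))) = 1/(-89900 + (176 - 1*(-1/2))) = 1/(-89900 + (176 + 1/2)) = 1/(-89900 + 353/2) = 1/(-179447/2) = -2/179447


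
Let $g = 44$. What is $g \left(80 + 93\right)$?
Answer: $7612$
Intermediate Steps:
$g \left(80 + 93\right) = 44 \left(80 + 93\right) = 44 \cdot 173 = 7612$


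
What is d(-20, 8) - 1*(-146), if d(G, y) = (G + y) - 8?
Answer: 126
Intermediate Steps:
d(G, y) = -8 + G + y
d(-20, 8) - 1*(-146) = (-8 - 20 + 8) - 1*(-146) = -20 + 146 = 126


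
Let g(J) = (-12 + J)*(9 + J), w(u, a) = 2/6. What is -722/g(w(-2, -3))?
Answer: 3249/490 ≈ 6.6306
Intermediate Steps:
w(u, a) = 1/3 (w(u, a) = 2*(1/6) = 1/3)
-722/g(w(-2, -3)) = -722/(-108 + (1/3)**2 - 3*1/3) = -722/(-108 + 1/9 - 1) = -722/(-980/9) = -722*(-9/980) = 3249/490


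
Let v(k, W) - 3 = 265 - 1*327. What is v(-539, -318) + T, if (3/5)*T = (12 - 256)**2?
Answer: 297503/3 ≈ 99168.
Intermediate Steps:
v(k, W) = -59 (v(k, W) = 3 + (265 - 1*327) = 3 + (265 - 327) = 3 - 62 = -59)
T = 297680/3 (T = 5*(12 - 256)**2/3 = (5/3)*(-244)**2 = (5/3)*59536 = 297680/3 ≈ 99227.)
v(-539, -318) + T = -59 + 297680/3 = 297503/3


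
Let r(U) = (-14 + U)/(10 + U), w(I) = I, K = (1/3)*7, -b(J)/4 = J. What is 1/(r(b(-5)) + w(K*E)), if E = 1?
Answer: 15/38 ≈ 0.39474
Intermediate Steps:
b(J) = -4*J
K = 7/3 (K = (1*(1/3))*7 = (1/3)*7 = 7/3 ≈ 2.3333)
r(U) = (-14 + U)/(10 + U)
1/(r(b(-5)) + w(K*E)) = 1/((-14 - 4*(-5))/(10 - 4*(-5)) + (7/3)*1) = 1/((-14 + 20)/(10 + 20) + 7/3) = 1/(6/30 + 7/3) = 1/((1/30)*6 + 7/3) = 1/(1/5 + 7/3) = 1/(38/15) = 15/38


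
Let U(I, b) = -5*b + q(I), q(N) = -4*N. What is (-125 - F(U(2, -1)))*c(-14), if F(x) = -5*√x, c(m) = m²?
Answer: -24500 + 980*I*√3 ≈ -24500.0 + 1697.4*I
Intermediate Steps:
U(I, b) = -5*b - 4*I
(-125 - F(U(2, -1)))*c(-14) = (-125 - (-5)*√(-5*(-1) - 4*2))*(-14)² = (-125 - (-5)*√(5 - 8))*196 = (-125 - (-5)*√(-3))*196 = (-125 - (-5)*I*√3)*196 = (-125 + 5*I*√3)*196 = -24500 + 980*I*√3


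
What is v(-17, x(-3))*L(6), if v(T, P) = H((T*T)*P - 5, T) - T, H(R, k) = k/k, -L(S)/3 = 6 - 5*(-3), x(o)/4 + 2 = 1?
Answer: -1134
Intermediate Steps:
x(o) = -4 (x(o) = -8 + 4*1 = -8 + 4 = -4)
L(S) = -63 (L(S) = -3*(6 - 5*(-3)) = -3*(6 + 15) = -3*21 = -63)
H(R, k) = 1
v(T, P) = 1 - T
v(-17, x(-3))*L(6) = (1 - 1*(-17))*(-63) = (1 + 17)*(-63) = 18*(-63) = -1134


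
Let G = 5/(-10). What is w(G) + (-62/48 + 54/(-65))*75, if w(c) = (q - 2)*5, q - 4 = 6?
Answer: -12395/104 ≈ -119.18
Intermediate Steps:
q = 10 (q = 4 + 6 = 10)
G = -½ (G = 5*(-⅒) = -½ ≈ -0.50000)
w(c) = 40 (w(c) = (10 - 2)*5 = 8*5 = 40)
w(G) + (-62/48 + 54/(-65))*75 = 40 + (-62/48 + 54/(-65))*75 = 40 + (-62*1/48 + 54*(-1/65))*75 = 40 + (-31/24 - 54/65)*75 = 40 - 3311/1560*75 = 40 - 16555/104 = -12395/104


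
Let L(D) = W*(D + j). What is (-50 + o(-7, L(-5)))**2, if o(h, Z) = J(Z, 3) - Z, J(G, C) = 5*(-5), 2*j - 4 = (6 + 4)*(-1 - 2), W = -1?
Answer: 8649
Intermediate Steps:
j = -13 (j = 2 + ((6 + 4)*(-1 - 2))/2 = 2 + (10*(-3))/2 = 2 + (1/2)*(-30) = 2 - 15 = -13)
J(G, C) = -25
L(D) = 13 - D (L(D) = -(D - 13) = -(-13 + D) = 13 - D)
o(h, Z) = -25 - Z
(-50 + o(-7, L(-5)))**2 = (-50 + (-25 - (13 - 1*(-5))))**2 = (-50 + (-25 - (13 + 5)))**2 = (-50 + (-25 - 1*18))**2 = (-50 + (-25 - 18))**2 = (-50 - 43)**2 = (-93)**2 = 8649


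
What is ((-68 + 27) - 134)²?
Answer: 30625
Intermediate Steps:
((-68 + 27) - 134)² = (-41 - 134)² = (-175)² = 30625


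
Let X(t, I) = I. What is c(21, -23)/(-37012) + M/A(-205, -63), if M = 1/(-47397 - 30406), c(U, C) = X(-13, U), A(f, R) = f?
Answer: -334904903/590327150380 ≈ -0.00056732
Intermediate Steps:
c(U, C) = U
M = -1/77803 (M = 1/(-77803) = -1/77803 ≈ -1.2853e-5)
c(21, -23)/(-37012) + M/A(-205, -63) = 21/(-37012) - 1/77803/(-205) = 21*(-1/37012) - 1/77803*(-1/205) = -21/37012 + 1/15949615 = -334904903/590327150380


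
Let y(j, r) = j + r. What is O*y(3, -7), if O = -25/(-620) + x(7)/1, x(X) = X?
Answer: -873/31 ≈ -28.161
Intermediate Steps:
O = 873/124 (O = -25/(-620) + 7/1 = -25*(-1/620) + 7*1 = 5/124 + 7 = 873/124 ≈ 7.0403)
O*y(3, -7) = 873*(3 - 7)/124 = (873/124)*(-4) = -873/31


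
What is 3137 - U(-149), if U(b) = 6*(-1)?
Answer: 3143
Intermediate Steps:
U(b) = -6
3137 - U(-149) = 3137 - 1*(-6) = 3137 + 6 = 3143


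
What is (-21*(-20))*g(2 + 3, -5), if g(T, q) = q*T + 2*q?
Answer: -14700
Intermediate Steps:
g(T, q) = 2*q + T*q (g(T, q) = T*q + 2*q = 2*q + T*q)
(-21*(-20))*g(2 + 3, -5) = (-21*(-20))*(-5*(2 + (2 + 3))) = 420*(-5*(2 + 5)) = 420*(-5*7) = 420*(-35) = -14700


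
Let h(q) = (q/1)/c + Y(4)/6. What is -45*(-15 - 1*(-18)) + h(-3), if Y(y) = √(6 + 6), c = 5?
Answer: -678/5 + √3/3 ≈ -135.02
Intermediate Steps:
Y(y) = 2*√3 (Y(y) = √12 = 2*√3)
h(q) = √3/3 + q/5 (h(q) = (q/1)/5 + (2*√3)/6 = (q*1)*(⅕) + (2*√3)*(⅙) = q*(⅕) + √3/3 = q/5 + √3/3 = √3/3 + q/5)
-45*(-15 - 1*(-18)) + h(-3) = -45*(-15 - 1*(-18)) + (√3/3 + (⅕)*(-3)) = -45*(-15 + 18) + (√3/3 - ⅗) = -45*3 + (-⅗ + √3/3) = -135 + (-⅗ + √3/3) = -678/5 + √3/3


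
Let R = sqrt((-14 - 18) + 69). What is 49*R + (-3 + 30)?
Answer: 27 + 49*sqrt(37) ≈ 325.06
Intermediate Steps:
R = sqrt(37) (R = sqrt(-32 + 69) = sqrt(37) ≈ 6.0828)
49*R + (-3 + 30) = 49*sqrt(37) + (-3 + 30) = 49*sqrt(37) + 27 = 27 + 49*sqrt(37)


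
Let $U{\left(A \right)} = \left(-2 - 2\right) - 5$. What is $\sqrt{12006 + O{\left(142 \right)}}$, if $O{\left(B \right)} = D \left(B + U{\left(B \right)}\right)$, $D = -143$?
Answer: $i \sqrt{7013} \approx 83.744 i$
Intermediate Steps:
$U{\left(A \right)} = -9$ ($U{\left(A \right)} = -4 - 5 = -9$)
$O{\left(B \right)} = 1287 - 143 B$ ($O{\left(B \right)} = - 143 \left(B - 9\right) = - 143 \left(-9 + B\right) = 1287 - 143 B$)
$\sqrt{12006 + O{\left(142 \right)}} = \sqrt{12006 + \left(1287 - 20306\right)} = \sqrt{12006 - 19019} = \sqrt{-7013} = i \sqrt{7013}$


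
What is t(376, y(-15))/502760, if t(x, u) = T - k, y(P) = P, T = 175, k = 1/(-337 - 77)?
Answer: 72451/208142640 ≈ 0.00034808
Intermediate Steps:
k = -1/414 (k = 1/(-414) = -1/414 ≈ -0.0024155)
t(x, u) = 72451/414 (t(x, u) = 175 - 1*(-1/414) = 175 + 1/414 = 72451/414)
t(376, y(-15))/502760 = (72451/414)/502760 = (72451/414)*(1/502760) = 72451/208142640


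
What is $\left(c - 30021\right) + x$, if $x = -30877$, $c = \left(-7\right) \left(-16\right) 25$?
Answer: $-58098$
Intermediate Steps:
$c = 2800$ ($c = 112 \cdot 25 = 2800$)
$\left(c - 30021\right) + x = \left(2800 - 30021\right) - 30877 = -27221 - 30877 = -58098$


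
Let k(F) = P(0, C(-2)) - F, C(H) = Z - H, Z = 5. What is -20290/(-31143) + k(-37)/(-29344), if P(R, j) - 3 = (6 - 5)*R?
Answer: 10609715/16318932 ≈ 0.65015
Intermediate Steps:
C(H) = 5 - H
P(R, j) = 3 + R (P(R, j) = 3 + (6 - 5)*R = 3 + 1*R = 3 + R)
k(F) = 3 - F (k(F) = (3 + 0) - F = 3 - F)
-20290/(-31143) + k(-37)/(-29344) = -20290/(-31143) + (3 - 1*(-37))/(-29344) = -20290*(-1/31143) + (3 + 37)*(-1/29344) = 20290/31143 + 40*(-1/29344) = 20290/31143 - 5/3668 = 10609715/16318932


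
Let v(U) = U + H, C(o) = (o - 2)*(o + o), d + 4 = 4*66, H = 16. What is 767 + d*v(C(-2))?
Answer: 9087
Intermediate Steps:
d = 260 (d = -4 + 4*66 = -4 + 264 = 260)
C(o) = 2*o*(-2 + o) (C(o) = (-2 + o)*(2*o) = 2*o*(-2 + o))
v(U) = 16 + U (v(U) = U + 16 = 16 + U)
767 + d*v(C(-2)) = 767 + 260*(16 + 2*(-2)*(-2 - 2)) = 767 + 260*(16 + 2*(-2)*(-4)) = 767 + 260*(16 + 16) = 767 + 260*32 = 767 + 8320 = 9087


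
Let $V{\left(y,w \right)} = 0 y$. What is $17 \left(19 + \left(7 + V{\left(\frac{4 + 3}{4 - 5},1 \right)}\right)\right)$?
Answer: $442$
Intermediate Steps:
$V{\left(y,w \right)} = 0$
$17 \left(19 + \left(7 + V{\left(\frac{4 + 3}{4 - 5},1 \right)}\right)\right) = 17 \left(19 + \left(7 + 0\right)\right) = 17 \left(19 + 7\right) = 17 \cdot 26 = 442$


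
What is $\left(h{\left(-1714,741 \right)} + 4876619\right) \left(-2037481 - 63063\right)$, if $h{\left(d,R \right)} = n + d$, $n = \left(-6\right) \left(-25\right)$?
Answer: $-10240267529920$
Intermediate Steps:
$n = 150$
$h{\left(d,R \right)} = 150 + d$
$\left(h{\left(-1714,741 \right)} + 4876619\right) \left(-2037481 - 63063\right) = \left(\left(150 - 1714\right) + 4876619\right) \left(-2037481 - 63063\right) = \left(-1564 + 4876619\right) \left(-2100544\right) = 4875055 \left(-2100544\right) = -10240267529920$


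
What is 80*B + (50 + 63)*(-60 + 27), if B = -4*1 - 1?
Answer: -4129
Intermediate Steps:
B = -5 (B = -4 - 1 = -5)
80*B + (50 + 63)*(-60 + 27) = 80*(-5) + (50 + 63)*(-60 + 27) = -400 + 113*(-33) = -400 - 3729 = -4129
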